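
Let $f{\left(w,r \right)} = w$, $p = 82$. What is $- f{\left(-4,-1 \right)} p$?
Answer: $328$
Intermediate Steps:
$- f{\left(-4,-1 \right)} p = - \left(-4\right) 82 = \left(-1\right) \left(-328\right) = 328$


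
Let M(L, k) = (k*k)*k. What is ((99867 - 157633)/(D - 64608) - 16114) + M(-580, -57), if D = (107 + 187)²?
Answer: -129240793/642 ≈ -2.0131e+5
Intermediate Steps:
D = 86436 (D = 294² = 86436)
M(L, k) = k³ (M(L, k) = k²*k = k³)
((99867 - 157633)/(D - 64608) - 16114) + M(-580, -57) = ((99867 - 157633)/(86436 - 64608) - 16114) + (-57)³ = (-57766/21828 - 16114) - 185193 = (-57766*1/21828 - 16114) - 185193 = (-1699/642 - 16114) - 185193 = -10346887/642 - 185193 = -129240793/642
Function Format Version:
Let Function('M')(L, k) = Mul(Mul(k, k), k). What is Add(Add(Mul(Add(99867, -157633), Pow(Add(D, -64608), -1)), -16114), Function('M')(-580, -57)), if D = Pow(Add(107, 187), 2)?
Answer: Rational(-129240793, 642) ≈ -2.0131e+5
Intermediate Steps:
D = 86436 (D = Pow(294, 2) = 86436)
Function('M')(L, k) = Pow(k, 3) (Function('M')(L, k) = Mul(Pow(k, 2), k) = Pow(k, 3))
Add(Add(Mul(Add(99867, -157633), Pow(Add(D, -64608), -1)), -16114), Function('M')(-580, -57)) = Add(Add(Mul(Add(99867, -157633), Pow(Add(86436, -64608), -1)), -16114), Pow(-57, 3)) = Add(Add(Mul(-57766, Pow(21828, -1)), -16114), -185193) = Add(Add(Mul(-57766, Rational(1, 21828)), -16114), -185193) = Add(Add(Rational(-1699, 642), -16114), -185193) = Add(Rational(-10346887, 642), -185193) = Rational(-129240793, 642)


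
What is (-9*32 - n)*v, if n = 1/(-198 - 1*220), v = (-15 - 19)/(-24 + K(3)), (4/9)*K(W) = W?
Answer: -8186044/14421 ≈ -567.65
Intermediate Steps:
K(W) = 9*W/4
v = 136/69 (v = (-15 - 19)/(-24 + (9/4)*3) = -34/(-24 + 27/4) = -34/(-69/4) = -34*(-4/69) = 136/69 ≈ 1.9710)
n = -1/418 (n = 1/(-198 - 220) = 1/(-418) = -1/418 ≈ -0.0023923)
(-9*32 - n)*v = (-9*32 - 1*(-1/418))*(136/69) = (-288 + 1/418)*(136/69) = -120383/418*136/69 = -8186044/14421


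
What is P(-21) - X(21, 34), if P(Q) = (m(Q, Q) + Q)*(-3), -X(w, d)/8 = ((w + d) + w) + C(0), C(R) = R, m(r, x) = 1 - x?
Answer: 605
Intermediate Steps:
X(w, d) = -16*w - 8*d (X(w, d) = -8*(((w + d) + w) + 0) = -8*(((d + w) + w) + 0) = -8*((d + 2*w) + 0) = -8*(d + 2*w) = -16*w - 8*d)
P(Q) = -3 (P(Q) = ((1 - Q) + Q)*(-3) = 1*(-3) = -3)
P(-21) - X(21, 34) = -3 - (-16*21 - 8*34) = -3 - (-336 - 272) = -3 - 1*(-608) = -3 + 608 = 605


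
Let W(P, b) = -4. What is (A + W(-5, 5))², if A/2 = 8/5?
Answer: 16/25 ≈ 0.64000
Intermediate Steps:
A = 16/5 (A = 2*(8/5) = 16/5 ≈ 3.2000)
(A + W(-5, 5))² = (16/5 - 4)² = (-⅘)² = 16/25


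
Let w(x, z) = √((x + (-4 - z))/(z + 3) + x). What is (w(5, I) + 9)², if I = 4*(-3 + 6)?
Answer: 1279/15 + 48*√15/5 ≈ 122.45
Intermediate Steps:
I = 12 (I = 4*3 = 12)
w(x, z) = √(x + (-4 + x - z)/(3 + z)) (w(x, z) = √((-4 + x - z)/(3 + z) + x) = √(x + (-4 + x - z)/(3 + z)))
(w(5, I) + 9)² = (√((-4 + 5 - 1*12 + 5*(3 + 12))/(3 + 12)) + 9)² = (√((-4 + 5 - 12 + 5*15)/15) + 9)² = (√((-4 + 5 - 12 + 75)/15) + 9)² = (√((1/15)*64) + 9)² = (√(64/15) + 9)² = (8*√15/15 + 9)² = (9 + 8*√15/15)²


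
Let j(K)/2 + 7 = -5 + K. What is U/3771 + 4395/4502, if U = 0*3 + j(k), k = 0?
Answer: 5488499/5659014 ≈ 0.96987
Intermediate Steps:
j(K) = -24 + 2*K (j(K) = -14 + 2*(-5 + K) = -14 + (-10 + 2*K) = -24 + 2*K)
U = -24 (U = 0*3 + (-24 + 2*0) = 0 + (-24 + 0) = 0 - 24 = -24)
U/3771 + 4395/4502 = -24/3771 + 4395/4502 = -24*1/3771 + 4395*(1/4502) = -8/1257 + 4395/4502 = 5488499/5659014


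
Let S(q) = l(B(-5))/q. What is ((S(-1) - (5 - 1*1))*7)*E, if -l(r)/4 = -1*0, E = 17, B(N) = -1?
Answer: -476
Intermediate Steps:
l(r) = 0 (l(r) = -(-4)*0 = -4*0 = 0)
S(q) = 0 (S(q) = 0/q = 0)
((S(-1) - (5 - 1*1))*7)*E = ((0 - (5 - 1*1))*7)*17 = ((0 - (5 - 1))*7)*17 = ((0 - 1*4)*7)*17 = ((0 - 4)*7)*17 = -4*7*17 = -28*17 = -476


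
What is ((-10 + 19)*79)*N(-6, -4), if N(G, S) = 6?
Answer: 4266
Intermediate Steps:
((-10 + 19)*79)*N(-6, -4) = ((-10 + 19)*79)*6 = (9*79)*6 = 711*6 = 4266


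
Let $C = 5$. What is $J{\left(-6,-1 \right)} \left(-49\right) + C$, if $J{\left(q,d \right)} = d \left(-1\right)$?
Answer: $-44$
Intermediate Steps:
$J{\left(q,d \right)} = - d$
$J{\left(-6,-1 \right)} \left(-49\right) + C = \left(-1\right) \left(-1\right) \left(-49\right) + 5 = 1 \left(-49\right) + 5 = -49 + 5 = -44$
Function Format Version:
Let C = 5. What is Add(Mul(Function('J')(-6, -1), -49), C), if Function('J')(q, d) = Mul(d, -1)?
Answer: -44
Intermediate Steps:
Function('J')(q, d) = Mul(-1, d)
Add(Mul(Function('J')(-6, -1), -49), C) = Add(Mul(Mul(-1, -1), -49), 5) = Add(Mul(1, -49), 5) = Add(-49, 5) = -44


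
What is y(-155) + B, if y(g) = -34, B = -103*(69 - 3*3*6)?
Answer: -1579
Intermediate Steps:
B = -1545 (B = -103*(69 - 9*6) = -103*(69 - 54) = -103*15 = -1545)
y(-155) + B = -34 - 1545 = -1579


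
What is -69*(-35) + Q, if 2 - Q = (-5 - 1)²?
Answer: 2381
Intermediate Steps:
Q = -34 (Q = 2 - (-5 - 1)² = 2 - 1*(-6)² = 2 - 1*36 = 2 - 36 = -34)
-69*(-35) + Q = -69*(-35) - 34 = 2415 - 34 = 2381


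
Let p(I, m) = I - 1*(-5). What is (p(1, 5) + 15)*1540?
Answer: 32340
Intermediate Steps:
p(I, m) = 5 + I (p(I, m) = I + 5 = 5 + I)
(p(1, 5) + 15)*1540 = ((5 + 1) + 15)*1540 = (6 + 15)*1540 = 21*1540 = 32340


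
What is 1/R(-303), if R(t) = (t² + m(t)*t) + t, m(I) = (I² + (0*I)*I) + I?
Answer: -1/27634812 ≈ -3.6186e-8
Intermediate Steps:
m(I) = I + I² (m(I) = (I² + 0*I) + I = (I² + 0) + I = I² + I = I + I²)
R(t) = t + t² + t²*(1 + t) (R(t) = (t² + (t*(1 + t))*t) + t = (t² + t²*(1 + t)) + t = t + t² + t²*(1 + t))
1/R(-303) = 1/(-303*(1 - 303 - 303*(1 - 303))) = 1/(-303*(1 - 303 - 303*(-302))) = 1/(-303*(1 - 303 + 91506)) = 1/(-303*91204) = 1/(-27634812) = -1/27634812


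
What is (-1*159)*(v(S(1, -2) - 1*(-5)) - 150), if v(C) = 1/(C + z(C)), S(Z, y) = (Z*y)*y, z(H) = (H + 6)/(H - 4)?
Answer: 95347/4 ≈ 23837.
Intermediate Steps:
z(H) = (6 + H)/(-4 + H)
S(Z, y) = Z*y**2
v(C) = 1/(C + (6 + C)/(-4 + C))
(-1*159)*(v(S(1, -2) - 1*(-5)) - 150) = (-1*159)*((-4 + (1*(-2)**2 - 1*(-5)))/(6 + (1*(-2)**2 - 1*(-5)) + (1*(-2)**2 - 1*(-5))*(-4 + (1*(-2)**2 - 1*(-5)))) - 150) = -159*((-4 + (1*4 + 5))/(6 + (1*4 + 5) + (1*4 + 5)*(-4 + (1*4 + 5))) - 150) = -159*((-4 + (4 + 5))/(6 + (4 + 5) + (4 + 5)*(-4 + (4 + 5))) - 150) = -159*((-4 + 9)/(6 + 9 + 9*(-4 + 9)) - 150) = -159*(5/(6 + 9 + 9*5) - 150) = -159*(5/(6 + 9 + 45) - 150) = -159*(5/60 - 150) = -159*((1/60)*5 - 150) = -159*(1/12 - 150) = -159*(-1799/12) = 95347/4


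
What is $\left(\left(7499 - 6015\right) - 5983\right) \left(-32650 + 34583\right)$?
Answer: $-8696567$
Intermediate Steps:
$\left(\left(7499 - 6015\right) - 5983\right) \left(-32650 + 34583\right) = \left(\left(7499 - 6015\right) - 5983\right) 1933 = \left(1484 - 5983\right) 1933 = \left(-4499\right) 1933 = -8696567$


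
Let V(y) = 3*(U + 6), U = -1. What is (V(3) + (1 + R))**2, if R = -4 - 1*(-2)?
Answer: 196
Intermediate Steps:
R = -2 (R = -4 + 2 = -2)
V(y) = 15 (V(y) = 3*(-1 + 6) = 3*5 = 15)
(V(3) + (1 + R))**2 = (15 + (1 - 2))**2 = (15 - 1)**2 = 14**2 = 196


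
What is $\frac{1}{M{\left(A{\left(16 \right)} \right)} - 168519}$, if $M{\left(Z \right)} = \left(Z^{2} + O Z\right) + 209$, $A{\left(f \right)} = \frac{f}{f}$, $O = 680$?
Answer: $- \frac{1}{167629} \approx -5.9656 \cdot 10^{-6}$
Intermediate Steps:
$A{\left(f \right)} = 1$
$M{\left(Z \right)} = 209 + Z^{2} + 680 Z$ ($M{\left(Z \right)} = \left(Z^{2} + 680 Z\right) + 209 = 209 + Z^{2} + 680 Z$)
$\frac{1}{M{\left(A{\left(16 \right)} \right)} - 168519} = \frac{1}{\left(209 + 1^{2} + 680 \cdot 1\right) - 168519} = \frac{1}{\left(209 + 1 + 680\right) - 168519} = \frac{1}{890 - 168519} = \frac{1}{-167629} = - \frac{1}{167629}$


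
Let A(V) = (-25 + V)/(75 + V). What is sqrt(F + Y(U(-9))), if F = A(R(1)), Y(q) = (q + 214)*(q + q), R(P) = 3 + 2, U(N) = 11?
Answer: sqrt(19799)/2 ≈ 70.354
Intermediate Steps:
R(P) = 5
A(V) = (-25 + V)/(75 + V)
Y(q) = 2*q*(214 + q) (Y(q) = (214 + q)*(2*q) = 2*q*(214 + q))
F = -1/4 (F = (-25 + 5)/(75 + 5) = -20/80 = (1/80)*(-20) = -1/4 ≈ -0.25000)
sqrt(F + Y(U(-9))) = sqrt(-1/4 + 2*11*(214 + 11)) = sqrt(-1/4 + 2*11*225) = sqrt(-1/4 + 4950) = sqrt(19799/4) = sqrt(19799)/2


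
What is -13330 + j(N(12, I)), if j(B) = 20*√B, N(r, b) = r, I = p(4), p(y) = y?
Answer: -13330 + 40*√3 ≈ -13261.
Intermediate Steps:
I = 4
-13330 + j(N(12, I)) = -13330 + 20*√12 = -13330 + 20*(2*√3) = -13330 + 40*√3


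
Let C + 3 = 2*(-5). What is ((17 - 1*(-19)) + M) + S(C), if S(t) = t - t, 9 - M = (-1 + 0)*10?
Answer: 55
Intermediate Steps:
C = -13 (C = -3 + 2*(-5) = -3 - 10 = -13)
M = 19 (M = 9 - (-1 + 0)*10 = 9 - (-1)*10 = 9 - 1*(-10) = 9 + 10 = 19)
S(t) = 0
((17 - 1*(-19)) + M) + S(C) = ((17 - 1*(-19)) + 19) + 0 = ((17 + 19) + 19) + 0 = (36 + 19) + 0 = 55 + 0 = 55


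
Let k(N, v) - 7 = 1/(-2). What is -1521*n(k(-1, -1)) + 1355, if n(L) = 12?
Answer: -16897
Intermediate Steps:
k(N, v) = 13/2 (k(N, v) = 7 + 1/(-2) = 7 - 1/2 = 13/2)
-1521*n(k(-1, -1)) + 1355 = -1521*12 + 1355 = -18252 + 1355 = -16897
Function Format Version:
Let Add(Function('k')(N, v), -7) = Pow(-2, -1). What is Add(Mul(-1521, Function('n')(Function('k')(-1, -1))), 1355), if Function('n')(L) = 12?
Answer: -16897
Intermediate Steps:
Function('k')(N, v) = Rational(13, 2) (Function('k')(N, v) = Add(7, Pow(-2, -1)) = Add(7, Rational(-1, 2)) = Rational(13, 2))
Add(Mul(-1521, Function('n')(Function('k')(-1, -1))), 1355) = Add(Mul(-1521, 12), 1355) = Add(-18252, 1355) = -16897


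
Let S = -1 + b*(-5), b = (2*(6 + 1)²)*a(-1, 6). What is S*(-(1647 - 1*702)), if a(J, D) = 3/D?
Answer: 232470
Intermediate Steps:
b = 49 (b = (2*(6 + 1)²)*(3/6) = (2*7²)*(3*(⅙)) = (2*49)*(½) = 98*(½) = 49)
S = -246 (S = -1 + 49*(-5) = -1 - 245 = -246)
S*(-(1647 - 1*702)) = -(-246)*(1647 - 1*702) = -(-246)*(1647 - 702) = -(-246)*945 = -246*(-945) = 232470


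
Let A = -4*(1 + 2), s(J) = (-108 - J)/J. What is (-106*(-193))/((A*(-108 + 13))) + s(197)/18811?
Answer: 37906116793/2112287190 ≈ 17.946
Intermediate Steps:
s(J) = (-108 - J)/J
A = -12 (A = -4*3 = -12)
(-106*(-193))/((A*(-108 + 13))) + s(197)/18811 = (-106*(-193))/((-12*(-108 + 13))) + ((-108 - 1*197)/197)/18811 = 20458/((-12*(-95))) + ((-108 - 197)/197)*(1/18811) = 20458/1140 + ((1/197)*(-305))*(1/18811) = 20458*(1/1140) - 305/197*1/18811 = 10229/570 - 305/3705767 = 37906116793/2112287190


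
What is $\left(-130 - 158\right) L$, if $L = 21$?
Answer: $-6048$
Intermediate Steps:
$\left(-130 - 158\right) L = \left(-130 - 158\right) 21 = \left(-288\right) 21 = -6048$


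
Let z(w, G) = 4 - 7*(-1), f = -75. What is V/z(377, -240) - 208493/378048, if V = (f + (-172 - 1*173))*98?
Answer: -1414795373/378048 ≈ -3742.4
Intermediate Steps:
z(w, G) = 11 (z(w, G) = 4 + 7 = 11)
V = -41160 (V = (-75 + (-172 - 1*173))*98 = (-75 + (-172 - 173))*98 = (-75 - 345)*98 = -420*98 = -41160)
V/z(377, -240) - 208493/378048 = -41160/11 - 208493/378048 = -1414795373/378048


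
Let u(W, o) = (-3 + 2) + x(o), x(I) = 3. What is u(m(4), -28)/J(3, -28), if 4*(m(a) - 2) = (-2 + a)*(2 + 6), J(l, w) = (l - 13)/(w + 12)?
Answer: 16/5 ≈ 3.2000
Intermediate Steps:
J(l, w) = (-13 + l)/(12 + w)
m(a) = -2 + 2*a (m(a) = 2 + ((-2 + a)*(2 + 6))/4 = 2 + ((-2 + a)*8)/4 = 2 + (-16 + 8*a)/4 = 2 + (-4 + 2*a) = -2 + 2*a)
u(W, o) = 2 (u(W, o) = (-3 + 2) + 3 = -1 + 3 = 2)
u(m(4), -28)/J(3, -28) = 2/(((-13 + 3)/(12 - 28))) = 2/((-10/(-16))) = 2/((-1/16*(-10))) = 2/(5/8) = 2*(8/5) = 16/5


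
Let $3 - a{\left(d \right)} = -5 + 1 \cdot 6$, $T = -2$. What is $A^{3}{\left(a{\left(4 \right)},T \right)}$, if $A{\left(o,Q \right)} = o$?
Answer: $8$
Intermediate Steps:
$a{\left(d \right)} = 2$ ($a{\left(d \right)} = 3 - \left(-5 + 1 \cdot 6\right) = 3 - \left(-5 + 6\right) = 3 - 1 = 2$)
$A^{3}{\left(a{\left(4 \right)},T \right)} = 2^{3} = 8$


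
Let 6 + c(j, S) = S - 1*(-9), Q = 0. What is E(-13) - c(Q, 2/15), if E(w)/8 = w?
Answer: -1607/15 ≈ -107.13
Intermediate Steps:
E(w) = 8*w
c(j, S) = 3 + S (c(j, S) = -6 + (S - 1*(-9)) = -6 + (S + 9) = -6 + (9 + S) = 3 + S)
E(-13) - c(Q, 2/15) = 8*(-13) - (3 + 2/15) = -104 - (3 + 2*(1/15)) = -104 - (3 + 2/15) = -104 - 1*47/15 = -104 - 47/15 = -1607/15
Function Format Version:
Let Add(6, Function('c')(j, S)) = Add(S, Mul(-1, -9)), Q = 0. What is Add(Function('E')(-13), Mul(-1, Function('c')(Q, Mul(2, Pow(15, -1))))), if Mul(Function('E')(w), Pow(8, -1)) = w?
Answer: Rational(-1607, 15) ≈ -107.13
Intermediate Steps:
Function('E')(w) = Mul(8, w)
Function('c')(j, S) = Add(3, S) (Function('c')(j, S) = Add(-6, Add(S, Mul(-1, -9))) = Add(-6, Add(S, 9)) = Add(-6, Add(9, S)) = Add(3, S))
Add(Function('E')(-13), Mul(-1, Function('c')(Q, Mul(2, Pow(15, -1))))) = Add(Mul(8, -13), Mul(-1, Add(3, Mul(2, Pow(15, -1))))) = Add(-104, Mul(-1, Add(3, Mul(2, Rational(1, 15))))) = Add(-104, Mul(-1, Add(3, Rational(2, 15)))) = Add(-104, Mul(-1, Rational(47, 15))) = Add(-104, Rational(-47, 15)) = Rational(-1607, 15)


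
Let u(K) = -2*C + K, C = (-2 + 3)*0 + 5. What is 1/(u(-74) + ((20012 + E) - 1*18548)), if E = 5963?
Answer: 1/7343 ≈ 0.00013618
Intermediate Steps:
C = 5 (C = 1*0 + 5 = 0 + 5 = 5)
u(K) = -10 + K (u(K) = -2*5 + K = -10 + K)
1/(u(-74) + ((20012 + E) - 1*18548)) = 1/((-10 - 74) + ((20012 + 5963) - 1*18548)) = 1/(-84 + (25975 - 18548)) = 1/(-84 + 7427) = 1/7343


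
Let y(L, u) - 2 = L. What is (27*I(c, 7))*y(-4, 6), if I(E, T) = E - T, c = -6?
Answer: 702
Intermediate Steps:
y(L, u) = 2 + L
(27*I(c, 7))*y(-4, 6) = (27*(-6 - 1*7))*(2 - 4) = (27*(-6 - 7))*(-2) = (27*(-13))*(-2) = -351*(-2) = 702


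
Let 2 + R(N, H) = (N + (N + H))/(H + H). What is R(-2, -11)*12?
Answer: -174/11 ≈ -15.818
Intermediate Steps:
R(N, H) = -2 + (H + 2*N)/(2*H) (R(N, H) = -2 + (N + (N + H))/(H + H) = -2 + (N + (H + N))/((2*H)) = -2 + (H + 2*N)*(1/(2*H)) = -2 + (H + 2*N)/(2*H))
R(-2, -11)*12 = (-3/2 - 2/(-11))*12 = (-3/2 - 2*(-1/11))*12 = (-3/2 + 2/11)*12 = -29/22*12 = -174/11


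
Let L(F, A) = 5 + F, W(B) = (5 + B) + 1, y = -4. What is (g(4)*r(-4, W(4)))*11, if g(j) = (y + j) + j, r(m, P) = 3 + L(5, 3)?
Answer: 572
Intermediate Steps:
W(B) = 6 + B
r(m, P) = 13 (r(m, P) = 3 + (5 + 5) = 3 + 10 = 13)
g(j) = -4 + 2*j (g(j) = (-4 + j) + j = -4 + 2*j)
(g(4)*r(-4, W(4)))*11 = ((-4 + 2*4)*13)*11 = ((-4 + 8)*13)*11 = (4*13)*11 = 52*11 = 572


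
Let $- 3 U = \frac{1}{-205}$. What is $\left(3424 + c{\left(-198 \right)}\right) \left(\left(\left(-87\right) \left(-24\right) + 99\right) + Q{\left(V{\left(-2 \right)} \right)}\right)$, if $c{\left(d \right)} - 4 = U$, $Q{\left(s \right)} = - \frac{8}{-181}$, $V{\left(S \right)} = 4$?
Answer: $\frac{4070974751}{543} \approx 7.4972 \cdot 10^{6}$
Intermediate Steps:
$Q{\left(s \right)} = \frac{8}{181}$ ($Q{\left(s \right)} = \left(-8\right) \left(- \frac{1}{181}\right) = \frac{8}{181}$)
$U = \frac{1}{615}$ ($U = - \frac{1}{3 \left(-205\right)} = \left(- \frac{1}{3}\right) \left(- \frac{1}{205}\right) = \frac{1}{615} \approx 0.001626$)
$c{\left(d \right)} = \frac{2461}{615}$ ($c{\left(d \right)} = 4 + \frac{1}{615} = \frac{2461}{615}$)
$\left(3424 + c{\left(-198 \right)}\right) \left(\left(\left(-87\right) \left(-24\right) + 99\right) + Q{\left(V{\left(-2 \right)} \right)}\right) = \left(3424 + \frac{2461}{615}\right) \left(\left(\left(-87\right) \left(-24\right) + 99\right) + \frac{8}{181}\right) = \frac{2108221 \left(\left(2088 + 99\right) + \frac{8}{181}\right)}{615} = \frac{2108221 \left(2187 + \frac{8}{181}\right)}{615} = \frac{2108221}{615} \cdot \frac{395855}{181} = \frac{4070974751}{543}$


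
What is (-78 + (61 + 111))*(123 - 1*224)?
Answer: -9494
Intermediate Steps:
(-78 + (61 + 111))*(123 - 1*224) = (-78 + 172)*(123 - 224) = 94*(-101) = -9494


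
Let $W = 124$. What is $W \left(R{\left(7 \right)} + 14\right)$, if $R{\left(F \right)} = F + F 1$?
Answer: $3472$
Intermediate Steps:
$R{\left(F \right)} = 2 F$ ($R{\left(F \right)} = F + F = 2 F$)
$W \left(R{\left(7 \right)} + 14\right) = 124 \left(2 \cdot 7 + 14\right) = 124 \left(14 + 14\right) = 124 \cdot 28 = 3472$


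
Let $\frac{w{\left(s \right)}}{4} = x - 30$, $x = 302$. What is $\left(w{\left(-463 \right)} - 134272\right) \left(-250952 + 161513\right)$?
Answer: $11911843776$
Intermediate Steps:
$w{\left(s \right)} = 1088$ ($w{\left(s \right)} = 4 \left(302 - 30\right) = 4 \cdot 272 = 1088$)
$\left(w{\left(-463 \right)} - 134272\right) \left(-250952 + 161513\right) = \left(1088 - 134272\right) \left(-250952 + 161513\right) = \left(-133184\right) \left(-89439\right) = 11911843776$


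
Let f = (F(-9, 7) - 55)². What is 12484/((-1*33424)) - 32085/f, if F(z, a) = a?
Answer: -7647029/534784 ≈ -14.299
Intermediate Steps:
f = 2304 (f = (7 - 55)² = (-48)² = 2304)
12484/((-1*33424)) - 32085/f = 12484/((-1*33424)) - 32085/2304 = 12484/(-33424) - 32085*1/2304 = 12484*(-1/33424) - 3565/256 = -3121/8356 - 3565/256 = -7647029/534784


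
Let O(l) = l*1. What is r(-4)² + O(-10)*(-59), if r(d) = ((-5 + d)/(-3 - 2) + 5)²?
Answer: 1705086/625 ≈ 2728.1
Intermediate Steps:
O(l) = l
r(d) = (6 - d/5)² (r(d) = ((-5 + d)/(-5) + 5)² = ((-5 + d)*(-⅕) + 5)² = ((1 - d/5) + 5)² = (6 - d/5)²)
r(-4)² + O(-10)*(-59) = ((-30 - 4)²/25)² - 10*(-59) = ((1/25)*(-34)²)² + 590 = ((1/25)*1156)² + 590 = (1156/25)² + 590 = 1336336/625 + 590 = 1705086/625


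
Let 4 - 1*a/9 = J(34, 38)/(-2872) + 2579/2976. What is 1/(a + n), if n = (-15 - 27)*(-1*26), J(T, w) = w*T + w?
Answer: 356128/400419081 ≈ 0.00088939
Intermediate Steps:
J(T, w) = w + T*w (J(T, w) = T*w + w = w + T*w)
n = 1092 (n = -42*(-26) = 1092)
a = 11527305/356128 (a = 36 - 9*((38*(1 + 34))/(-2872) + 2579/2976) = 36 - 9*((38*35)*(-1/2872) + 2579*(1/2976)) = 36 - 9*(1330*(-1/2872) + 2579/2976) = 36 - 9*(-665/1436 + 2579/2976) = 36 - 9*431101/1068384 = 36 - 1293303/356128 = 11527305/356128 ≈ 32.368)
1/(a + n) = 1/(11527305/356128 + 1092) = 1/(400419081/356128) = 356128/400419081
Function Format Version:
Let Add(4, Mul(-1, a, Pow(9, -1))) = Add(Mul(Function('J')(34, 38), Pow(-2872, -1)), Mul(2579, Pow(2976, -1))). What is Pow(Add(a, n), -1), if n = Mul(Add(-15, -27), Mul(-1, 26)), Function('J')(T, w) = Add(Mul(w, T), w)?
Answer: Rational(356128, 400419081) ≈ 0.00088939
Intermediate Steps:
Function('J')(T, w) = Add(w, Mul(T, w)) (Function('J')(T, w) = Add(Mul(T, w), w) = Add(w, Mul(T, w)))
n = 1092 (n = Mul(-42, -26) = 1092)
a = Rational(11527305, 356128) (a = Add(36, Mul(-9, Add(Mul(Mul(38, Add(1, 34)), Pow(-2872, -1)), Mul(2579, Pow(2976, -1))))) = Add(36, Mul(-9, Add(Mul(Mul(38, 35), Rational(-1, 2872)), Mul(2579, Rational(1, 2976))))) = Add(36, Mul(-9, Add(Mul(1330, Rational(-1, 2872)), Rational(2579, 2976)))) = Add(36, Mul(-9, Add(Rational(-665, 1436), Rational(2579, 2976)))) = Add(36, Mul(-9, Rational(431101, 1068384))) = Add(36, Rational(-1293303, 356128)) = Rational(11527305, 356128) ≈ 32.368)
Pow(Add(a, n), -1) = Pow(Add(Rational(11527305, 356128), 1092), -1) = Pow(Rational(400419081, 356128), -1) = Rational(356128, 400419081)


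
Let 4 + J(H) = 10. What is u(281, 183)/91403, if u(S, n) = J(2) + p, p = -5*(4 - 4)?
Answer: 6/91403 ≈ 6.5643e-5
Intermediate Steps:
J(H) = 6 (J(H) = -4 + 10 = 6)
p = 0 (p = -5*0 = 0)
u(S, n) = 6 (u(S, n) = 6 + 0 = 6)
u(281, 183)/91403 = 6/91403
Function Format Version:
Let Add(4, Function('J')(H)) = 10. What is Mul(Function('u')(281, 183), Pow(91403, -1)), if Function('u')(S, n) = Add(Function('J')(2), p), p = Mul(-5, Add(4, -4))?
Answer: Rational(6, 91403) ≈ 6.5643e-5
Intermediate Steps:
Function('J')(H) = 6 (Function('J')(H) = Add(-4, 10) = 6)
p = 0 (p = Mul(-5, 0) = 0)
Function('u')(S, n) = 6 (Function('u')(S, n) = Add(6, 0) = 6)
Mul(Function('u')(281, 183), Pow(91403, -1)) = Mul(6, Pow(91403, -1)) = Mul(6, Rational(1, 91403)) = Rational(6, 91403)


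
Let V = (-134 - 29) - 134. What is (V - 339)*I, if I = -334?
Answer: 212424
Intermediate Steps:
V = -297 (V = -163 - 134 = -297)
(V - 339)*I = (-297 - 339)*(-334) = -636*(-334) = 212424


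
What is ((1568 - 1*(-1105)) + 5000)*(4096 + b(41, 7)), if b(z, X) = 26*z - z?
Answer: 39293433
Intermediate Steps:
b(z, X) = 25*z
((1568 - 1*(-1105)) + 5000)*(4096 + b(41, 7)) = ((1568 - 1*(-1105)) + 5000)*(4096 + 25*41) = ((1568 + 1105) + 5000)*(4096 + 1025) = (2673 + 5000)*5121 = 7673*5121 = 39293433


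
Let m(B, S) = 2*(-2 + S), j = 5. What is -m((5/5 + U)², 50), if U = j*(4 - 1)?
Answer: -96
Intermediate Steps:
U = 15 (U = 5*(4 - 1) = 5*3 = 15)
m(B, S) = -4 + 2*S
-m((5/5 + U)², 50) = -(-4 + 2*50) = -(-4 + 100) = -1*96 = -96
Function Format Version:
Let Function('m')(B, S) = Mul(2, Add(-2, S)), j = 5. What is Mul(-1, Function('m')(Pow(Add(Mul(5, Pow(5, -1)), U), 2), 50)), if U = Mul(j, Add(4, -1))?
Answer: -96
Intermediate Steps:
U = 15 (U = Mul(5, Add(4, -1)) = Mul(5, 3) = 15)
Function('m')(B, S) = Add(-4, Mul(2, S))
Mul(-1, Function('m')(Pow(Add(Mul(5, Pow(5, -1)), U), 2), 50)) = Mul(-1, Add(-4, Mul(2, 50))) = Mul(-1, Add(-4, 100)) = Mul(-1, 96) = -96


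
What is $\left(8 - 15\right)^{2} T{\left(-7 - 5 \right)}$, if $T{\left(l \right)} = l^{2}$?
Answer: $7056$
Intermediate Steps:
$\left(8 - 15\right)^{2} T{\left(-7 - 5 \right)} = \left(8 - 15\right)^{2} \left(-7 - 5\right)^{2} = \left(-7\right)^{2} \left(-7 - 5\right)^{2} = 49 \left(-12\right)^{2} = 49 \cdot 144 = 7056$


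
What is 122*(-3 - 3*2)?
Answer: -1098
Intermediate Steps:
122*(-3 - 3*2) = 122*(-3 - 6) = 122*(-9) = -1098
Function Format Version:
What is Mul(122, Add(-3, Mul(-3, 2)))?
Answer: -1098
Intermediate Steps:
Mul(122, Add(-3, Mul(-3, 2))) = Mul(122, Add(-3, -6)) = Mul(122, -9) = -1098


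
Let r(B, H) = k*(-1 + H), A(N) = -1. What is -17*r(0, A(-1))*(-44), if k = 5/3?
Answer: -7480/3 ≈ -2493.3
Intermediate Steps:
k = 5/3 (k = 5*(1/3) = 5/3 ≈ 1.6667)
r(B, H) = -5/3 + 5*H/3 (r(B, H) = 5*(-1 + H)/3 = -5/3 + 5*H/3)
-17*r(0, A(-1))*(-44) = -17*(-5/3 + (5/3)*(-1))*(-44) = -17*(-5/3 - 5/3)*(-44) = -17*(-10/3)*(-44) = (170/3)*(-44) = -7480/3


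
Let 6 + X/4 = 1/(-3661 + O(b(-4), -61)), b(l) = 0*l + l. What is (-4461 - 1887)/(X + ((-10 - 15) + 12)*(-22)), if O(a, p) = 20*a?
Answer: -11873934/490069 ≈ -24.229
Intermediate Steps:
b(l) = l (b(l) = 0 + l = l)
X = -89788/3741 (X = -24 + 4/(-3661 + 20*(-4)) = -24 + 4/(-3661 - 80) = -24 + 4/(-3741) = -24 + 4*(-1/3741) = -24 - 4/3741 = -89788/3741 ≈ -24.001)
(-4461 - 1887)/(X + ((-10 - 15) + 12)*(-22)) = (-4461 - 1887)/(-89788/3741 + ((-10 - 15) + 12)*(-22)) = -6348/(-89788/3741 + (-25 + 12)*(-22)) = -6348/(-89788/3741 - 13*(-22)) = -6348/(-89788/3741 + 286) = -6348/980138/3741 = -6348*3741/980138 = -11873934/490069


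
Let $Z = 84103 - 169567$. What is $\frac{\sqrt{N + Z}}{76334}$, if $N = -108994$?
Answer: $\frac{i \sqrt{194458}}{76334} \approx 0.0057769 i$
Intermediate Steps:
$Z = -85464$ ($Z = 84103 - 169567 = -85464$)
$\frac{\sqrt{N + Z}}{76334} = \frac{\sqrt{-108994 - 85464}}{76334} = \sqrt{-194458} \cdot \frac{1}{76334} = i \sqrt{194458} \cdot \frac{1}{76334} = \frac{i \sqrt{194458}}{76334}$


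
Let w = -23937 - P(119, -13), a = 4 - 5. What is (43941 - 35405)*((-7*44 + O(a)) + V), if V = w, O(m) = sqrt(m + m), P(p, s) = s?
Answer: -206844352 + 8536*I*sqrt(2) ≈ -2.0684e+8 + 12072.0*I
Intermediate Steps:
a = -1
O(m) = sqrt(2)*sqrt(m) (O(m) = sqrt(2*m) = sqrt(2)*sqrt(m))
w = -23924 (w = -23937 - 1*(-13) = -23937 + 13 = -23924)
V = -23924
(43941 - 35405)*((-7*44 + O(a)) + V) = (43941 - 35405)*((-7*44 + sqrt(2)*sqrt(-1)) - 23924) = 8536*((-308 + sqrt(2)*I) - 23924) = 8536*((-308 + I*sqrt(2)) - 23924) = 8536*(-24232 + I*sqrt(2)) = -206844352 + 8536*I*sqrt(2)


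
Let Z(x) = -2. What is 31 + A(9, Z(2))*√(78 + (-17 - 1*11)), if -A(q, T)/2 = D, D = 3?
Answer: 31 - 30*√2 ≈ -11.426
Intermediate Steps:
A(q, T) = -6 (A(q, T) = -2*3 = -6)
31 + A(9, Z(2))*√(78 + (-17 - 1*11)) = 31 - 6*√(78 + (-17 - 1*11)) = 31 - 6*√(78 + (-17 - 11)) = 31 - 6*√(78 - 28) = 31 - 30*√2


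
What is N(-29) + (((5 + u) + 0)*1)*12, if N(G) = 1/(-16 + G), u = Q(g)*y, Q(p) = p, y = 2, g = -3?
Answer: -541/45 ≈ -12.022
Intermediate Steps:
u = -6 (u = -3*2 = -6)
N(-29) + (((5 + u) + 0)*1)*12 = 1/(-16 - 29) + (((5 - 6) + 0)*1)*12 = 1/(-45) + ((-1 + 0)*1)*12 = -1/45 - 1*1*12 = -1/45 - 1*12 = -1/45 - 12 = -541/45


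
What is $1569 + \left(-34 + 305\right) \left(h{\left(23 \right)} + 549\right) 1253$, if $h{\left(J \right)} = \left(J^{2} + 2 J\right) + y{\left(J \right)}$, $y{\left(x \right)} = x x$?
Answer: $561299208$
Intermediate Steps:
$y{\left(x \right)} = x^{2}$
$h{\left(J \right)} = 2 J + 2 J^{2}$ ($h{\left(J \right)} = \left(J^{2} + 2 J\right) + J^{2} = 2 J + 2 J^{2}$)
$1569 + \left(-34 + 305\right) \left(h{\left(23 \right)} + 549\right) 1253 = 1569 + \left(-34 + 305\right) \left(2 \cdot 23 \left(1 + 23\right) + 549\right) 1253 = 1569 + 271 \left(2 \cdot 23 \cdot 24 + 549\right) 1253 = 1569 + 271 \left(1104 + 549\right) 1253 = 1569 + 271 \cdot 1653 \cdot 1253 = 1569 + 447963 \cdot 1253 = 1569 + 561297639 = 561299208$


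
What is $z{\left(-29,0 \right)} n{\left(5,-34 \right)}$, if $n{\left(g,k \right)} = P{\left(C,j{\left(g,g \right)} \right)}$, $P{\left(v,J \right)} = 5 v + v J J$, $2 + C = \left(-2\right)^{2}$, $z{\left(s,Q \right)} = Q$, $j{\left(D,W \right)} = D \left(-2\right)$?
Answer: $0$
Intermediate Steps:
$j{\left(D,W \right)} = - 2 D$
$C = 2$ ($C = -2 + \left(-2\right)^{2} = -2 + 4 = 2$)
$P{\left(v,J \right)} = 5 v + v J^{2}$ ($P{\left(v,J \right)} = 5 v + J v J = 5 v + v J^{2}$)
$n{\left(g,k \right)} = 10 + 8 g^{2}$ ($n{\left(g,k \right)} = 2 \left(5 + \left(- 2 g\right)^{2}\right) = 2 \left(5 + 4 g^{2}\right) = 10 + 8 g^{2}$)
$z{\left(-29,0 \right)} n{\left(5,-34 \right)} = 0 \left(10 + 8 \cdot 5^{2}\right) = 0 \left(10 + 8 \cdot 25\right) = 0 \left(10 + 200\right) = 0 \cdot 210 = 0$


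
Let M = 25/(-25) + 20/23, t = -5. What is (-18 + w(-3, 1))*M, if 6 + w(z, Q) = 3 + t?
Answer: 78/23 ≈ 3.3913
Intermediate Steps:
M = -3/23 (M = 25*(-1/25) + 20*(1/23) = -1 + 20/23 = -3/23 ≈ -0.13043)
w(z, Q) = -8 (w(z, Q) = -6 + (3 - 5) = -6 - 2 = -8)
(-18 + w(-3, 1))*M = (-18 - 8)*(-3/23) = -26*(-3/23) = 78/23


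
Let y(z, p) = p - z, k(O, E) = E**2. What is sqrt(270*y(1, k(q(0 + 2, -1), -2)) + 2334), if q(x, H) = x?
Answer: 2*sqrt(786) ≈ 56.071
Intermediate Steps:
sqrt(270*y(1, k(q(0 + 2, -1), -2)) + 2334) = sqrt(270*((-2)**2 - 1*1) + 2334) = sqrt(270*(4 - 1) + 2334) = sqrt(270*3 + 2334) = sqrt(810 + 2334) = sqrt(3144) = 2*sqrt(786)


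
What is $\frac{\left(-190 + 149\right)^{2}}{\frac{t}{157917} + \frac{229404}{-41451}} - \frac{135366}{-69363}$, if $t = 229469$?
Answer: $- \frac{12057472997875409}{29413294215849} \approx -409.93$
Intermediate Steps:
$\frac{\left(-190 + 149\right)^{2}}{\frac{t}{157917} + \frac{229404}{-41451}} - \frac{135366}{-69363} = \frac{\left(-190 + 149\right)^{2}}{\frac{229469}{157917} + \frac{229404}{-41451}} - \frac{135366}{-69363} = \frac{\left(-41\right)^{2}}{229469 \cdot \frac{1}{157917} + 229404 \left(- \frac{1}{41451}\right)} - - \frac{6446}{3303} = \frac{1681}{\frac{229469}{157917} - \frac{76468}{13817}} + \frac{6446}{3303} = \frac{1681}{- \frac{8905023983}{2181939189}} + \frac{6446}{3303} = 1681 \left(- \frac{2181939189}{8905023983}\right) + \frac{6446}{3303} = - \frac{3667839776709}{8905023983} + \frac{6446}{3303} = - \frac{12057472997875409}{29413294215849}$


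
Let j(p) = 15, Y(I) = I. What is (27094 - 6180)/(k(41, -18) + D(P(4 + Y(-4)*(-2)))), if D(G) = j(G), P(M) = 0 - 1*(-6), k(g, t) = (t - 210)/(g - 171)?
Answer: 1359410/1089 ≈ 1248.3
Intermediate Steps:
k(g, t) = (-210 + t)/(-171 + g)
P(M) = 6 (P(M) = 0 + 6 = 6)
D(G) = 15
(27094 - 6180)/(k(41, -18) + D(P(4 + Y(-4)*(-2)))) = (27094 - 6180)/((-210 - 18)/(-171 + 41) + 15) = 20914/(-228/(-130) + 15) = 20914/(-1/130*(-228) + 15) = 20914/(114/65 + 15) = 20914/(1089/65) = 20914*(65/1089) = 1359410/1089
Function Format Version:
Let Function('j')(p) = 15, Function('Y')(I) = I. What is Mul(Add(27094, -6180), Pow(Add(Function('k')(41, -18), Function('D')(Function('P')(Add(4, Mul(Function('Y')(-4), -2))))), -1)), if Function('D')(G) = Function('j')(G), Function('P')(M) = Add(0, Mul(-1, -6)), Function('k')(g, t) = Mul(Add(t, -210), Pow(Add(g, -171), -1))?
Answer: Rational(1359410, 1089) ≈ 1248.3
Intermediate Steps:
Function('k')(g, t) = Mul(Pow(Add(-171, g), -1), Add(-210, t)) (Function('k')(g, t) = Mul(Add(-210, t), Pow(Add(-171, g), -1)) = Mul(Pow(Add(-171, g), -1), Add(-210, t)))
Function('P')(M) = 6 (Function('P')(M) = Add(0, 6) = 6)
Function('D')(G) = 15
Mul(Add(27094, -6180), Pow(Add(Function('k')(41, -18), Function('D')(Function('P')(Add(4, Mul(Function('Y')(-4), -2))))), -1)) = Mul(Add(27094, -6180), Pow(Add(Mul(Pow(Add(-171, 41), -1), Add(-210, -18)), 15), -1)) = Mul(20914, Pow(Add(Mul(Pow(-130, -1), -228), 15), -1)) = Mul(20914, Pow(Add(Mul(Rational(-1, 130), -228), 15), -1)) = Mul(20914, Pow(Add(Rational(114, 65), 15), -1)) = Mul(20914, Pow(Rational(1089, 65), -1)) = Mul(20914, Rational(65, 1089)) = Rational(1359410, 1089)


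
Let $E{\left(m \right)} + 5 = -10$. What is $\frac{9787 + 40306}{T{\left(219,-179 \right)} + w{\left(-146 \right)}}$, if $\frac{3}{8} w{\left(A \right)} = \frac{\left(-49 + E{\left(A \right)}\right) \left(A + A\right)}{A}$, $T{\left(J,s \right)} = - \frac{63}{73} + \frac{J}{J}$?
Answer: $- \frac{10970367}{74722} \approx -146.82$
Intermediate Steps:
$E{\left(m \right)} = -15$ ($E{\left(m \right)} = -5 - 10 = -15$)
$T{\left(J,s \right)} = \frac{10}{73}$ ($T{\left(J,s \right)} = \left(-63\right) \frac{1}{73} + 1 = - \frac{63}{73} + 1 = \frac{10}{73}$)
$w{\left(A \right)} = - \frac{1024}{3}$ ($w{\left(A \right)} = \frac{8 \frac{\left(-49 - 15\right) \left(A + A\right)}{A}}{3} = \frac{8 \frac{\left(-64\right) 2 A}{A}}{3} = \frac{8 \frac{\left(-128\right) A}{A}}{3} = \frac{8}{3} \left(-128\right) = - \frac{1024}{3}$)
$\frac{9787 + 40306}{T{\left(219,-179 \right)} + w{\left(-146 \right)}} = \frac{9787 + 40306}{\frac{10}{73} - \frac{1024}{3}} = \frac{50093}{- \frac{74722}{219}} = 50093 \left(- \frac{219}{74722}\right) = - \frac{10970367}{74722}$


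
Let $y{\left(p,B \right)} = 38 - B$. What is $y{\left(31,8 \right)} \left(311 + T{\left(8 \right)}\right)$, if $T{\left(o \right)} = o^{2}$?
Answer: $11250$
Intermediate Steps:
$y{\left(31,8 \right)} \left(311 + T{\left(8 \right)}\right) = \left(38 - 8\right) \left(311 + 8^{2}\right) = \left(38 - 8\right) \left(311 + 64\right) = 30 \cdot 375 = 11250$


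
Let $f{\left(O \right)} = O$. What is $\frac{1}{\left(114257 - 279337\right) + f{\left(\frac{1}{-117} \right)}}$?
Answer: $- \frac{117}{19314361} \approx -6.0577 \cdot 10^{-6}$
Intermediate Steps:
$\frac{1}{\left(114257 - 279337\right) + f{\left(\frac{1}{-117} \right)}} = \frac{1}{\left(114257 - 279337\right) + \frac{1}{-117}} = \frac{1}{\left(114257 - 279337\right) - \frac{1}{117}} = \frac{1}{-165080 - \frac{1}{117}} = \frac{1}{- \frac{19314361}{117}} = - \frac{117}{19314361}$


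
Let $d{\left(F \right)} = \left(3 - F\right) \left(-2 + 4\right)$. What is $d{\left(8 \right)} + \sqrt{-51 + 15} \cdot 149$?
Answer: $-10 + 894 i \approx -10.0 + 894.0 i$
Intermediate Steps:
$d{\left(F \right)} = 6 - 2 F$ ($d{\left(F \right)} = \left(3 - F\right) 2 = 6 - 2 F$)
$d{\left(8 \right)} + \sqrt{-51 + 15} \cdot 149 = \left(6 - 16\right) + \sqrt{-51 + 15} \cdot 149 = \left(6 - 16\right) + \sqrt{-36} \cdot 149 = -10 + 6 i 149 = -10 + 894 i$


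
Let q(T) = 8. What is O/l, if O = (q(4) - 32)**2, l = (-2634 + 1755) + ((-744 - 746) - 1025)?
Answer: -288/1697 ≈ -0.16971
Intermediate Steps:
l = -3394 (l = -879 + (-1490 - 1025) = -879 - 2515 = -3394)
O = 576 (O = (8 - 32)**2 = (-24)**2 = 576)
O/l = 576/(-3394) = 576*(-1/3394) = -288/1697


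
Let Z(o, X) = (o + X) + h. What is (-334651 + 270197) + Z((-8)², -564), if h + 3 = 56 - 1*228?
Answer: -65129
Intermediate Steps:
h = -175 (h = -3 + (56 - 1*228) = -3 + (56 - 228) = -3 - 172 = -175)
Z(o, X) = -175 + X + o (Z(o, X) = (o + X) - 175 = (X + o) - 175 = -175 + X + o)
(-334651 + 270197) + Z((-8)², -564) = (-334651 + 270197) + (-175 - 564 + (-8)²) = -64454 + (-175 - 564 + 64) = -64454 - 675 = -65129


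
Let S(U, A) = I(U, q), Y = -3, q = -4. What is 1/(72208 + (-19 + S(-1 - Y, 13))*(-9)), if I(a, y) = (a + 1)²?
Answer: 1/72298 ≈ 1.3832e-5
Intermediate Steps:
I(a, y) = (1 + a)²
S(U, A) = (1 + U)²
1/(72208 + (-19 + S(-1 - Y, 13))*(-9)) = 1/(72208 + (-19 + (1 + (-1 - 1*(-3)))²)*(-9)) = 1/(72208 + (-19 + (1 + (-1 + 3))²)*(-9)) = 1/(72208 + (-19 + (1 + 2)²)*(-9)) = 1/(72208 + (-19 + 3²)*(-9)) = 1/(72208 + (-19 + 9)*(-9)) = 1/(72208 - 10*(-9)) = 1/(72208 + 90) = 1/72298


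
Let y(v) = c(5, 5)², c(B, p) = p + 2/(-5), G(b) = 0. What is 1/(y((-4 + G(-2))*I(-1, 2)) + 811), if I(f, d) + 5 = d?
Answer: 25/20804 ≈ 0.0012017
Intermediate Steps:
I(f, d) = -5 + d
c(B, p) = -⅖ + p (c(B, p) = p + 2*(-⅕) = p - ⅖ = -⅖ + p)
y(v) = 529/25 (y(v) = (-⅖ + 5)² = (23/5)² = 529/25)
1/(y((-4 + G(-2))*I(-1, 2)) + 811) = 1/(529/25 + 811) = 1/(20804/25) = 25/20804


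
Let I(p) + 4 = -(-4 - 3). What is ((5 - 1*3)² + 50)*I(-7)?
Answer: 162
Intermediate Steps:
I(p) = 3 (I(p) = -4 - (-4 - 3) = -4 - 1*(-7) = -4 + 7 = 3)
((5 - 1*3)² + 50)*I(-7) = ((5 - 1*3)² + 50)*3 = ((5 - 3)² + 50)*3 = (2² + 50)*3 = (4 + 50)*3 = 54*3 = 162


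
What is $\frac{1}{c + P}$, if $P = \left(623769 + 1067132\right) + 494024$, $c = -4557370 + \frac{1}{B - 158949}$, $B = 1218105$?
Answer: $- \frac{1059156}{2512789356419} \approx -4.2151 \cdot 10^{-7}$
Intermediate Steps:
$c = - \frac{4826965779719}{1059156}$ ($c = -4557370 + \frac{1}{1218105 - 158949} = -4557370 + \frac{1}{1059156} = - \frac{4826965779719}{1059156} \approx -4.5574 \cdot 10^{6}$)
$P = 2184925$ ($P = 1690901 + 494024 = 2184925$)
$\frac{1}{c + P} = \frac{1}{- \frac{4826965779719}{1059156} + 2184925} = \frac{1}{- \frac{2512789356419}{1059156}} = - \frac{1059156}{2512789356419}$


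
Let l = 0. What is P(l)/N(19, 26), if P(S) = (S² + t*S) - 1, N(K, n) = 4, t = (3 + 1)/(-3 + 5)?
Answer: -¼ ≈ -0.25000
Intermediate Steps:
t = 2 (t = 4/2 = 4*(½) = 2)
P(S) = -1 + S² + 2*S (P(S) = (S² + 2*S) - 1 = -1 + S² + 2*S)
P(l)/N(19, 26) = (-1 + 0² + 2*0)/4 = (-1 + 0 + 0)/4 = (¼)*(-1) = -¼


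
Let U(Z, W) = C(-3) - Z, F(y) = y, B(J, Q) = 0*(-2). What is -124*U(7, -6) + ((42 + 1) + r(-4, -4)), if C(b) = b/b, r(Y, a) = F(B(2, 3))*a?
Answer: 787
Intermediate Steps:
B(J, Q) = 0
r(Y, a) = 0 (r(Y, a) = 0*a = 0)
C(b) = 1
U(Z, W) = 1 - Z
-124*U(7, -6) + ((42 + 1) + r(-4, -4)) = -124*(1 - 1*7) + ((42 + 1) + 0) = -124*(1 - 7) + (43 + 0) = -124*(-6) + 43 = 744 + 43 = 787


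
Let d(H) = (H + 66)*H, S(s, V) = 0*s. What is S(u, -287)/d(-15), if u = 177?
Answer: 0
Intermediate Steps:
S(s, V) = 0
d(H) = H*(66 + H) (d(H) = (66 + H)*H = H*(66 + H))
S(u, -287)/d(-15) = 0/((-15*(66 - 15))) = 0/((-15*51)) = 0/(-765) = 0*(-1/765) = 0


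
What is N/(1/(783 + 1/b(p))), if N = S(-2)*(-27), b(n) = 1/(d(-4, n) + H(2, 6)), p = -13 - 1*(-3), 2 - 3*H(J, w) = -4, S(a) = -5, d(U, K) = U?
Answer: 105435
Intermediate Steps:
H(J, w) = 2 (H(J, w) = 2/3 - 1/3*(-4) = 2/3 + 4/3 = 2)
p = -10 (p = -13 + 3 = -10)
b(n) = -1/2 (b(n) = 1/(-4 + 2) = 1/(-2) = -1/2)
N = 135 (N = -5*(-27) = 135)
N/(1/(783 + 1/b(p))) = 135/(1/(783 + 1/(-1/2))) = 135/(1/(783 - 2)) = 135/(1/781) = 135*781 = 105435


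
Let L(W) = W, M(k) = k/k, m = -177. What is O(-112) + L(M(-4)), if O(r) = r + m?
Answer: -288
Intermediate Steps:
M(k) = 1
O(r) = -177 + r (O(r) = r - 177 = -177 + r)
O(-112) + L(M(-4)) = (-177 - 112) + 1 = -289 + 1 = -288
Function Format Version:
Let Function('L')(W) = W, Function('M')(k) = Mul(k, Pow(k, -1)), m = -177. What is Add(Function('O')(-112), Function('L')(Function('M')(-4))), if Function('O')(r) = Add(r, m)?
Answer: -288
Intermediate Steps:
Function('M')(k) = 1
Function('O')(r) = Add(-177, r) (Function('O')(r) = Add(r, -177) = Add(-177, r))
Add(Function('O')(-112), Function('L')(Function('M')(-4))) = Add(Add(-177, -112), 1) = Add(-289, 1) = -288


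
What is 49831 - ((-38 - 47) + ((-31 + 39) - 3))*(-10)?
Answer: 49031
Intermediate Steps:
49831 - ((-38 - 47) + ((-31 + 39) - 3))*(-10) = 49831 - (-85 + (8 - 3))*(-10) = 49831 - (-85 + 5)*(-10) = 49831 - (-80)*(-10) = 49831 - 1*800 = 49831 - 800 = 49031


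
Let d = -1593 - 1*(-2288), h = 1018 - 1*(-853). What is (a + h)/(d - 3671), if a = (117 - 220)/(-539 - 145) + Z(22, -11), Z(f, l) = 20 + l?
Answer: -1286023/2035584 ≈ -0.63177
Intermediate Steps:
h = 1871 (h = 1018 + 853 = 1871)
d = 695 (d = -1593 + 2288 = 695)
a = 6259/684 (a = (117 - 220)/(-539 - 145) + (20 - 11) = -103/(-684) + 9 = -103*(-1/684) + 9 = 103/684 + 9 = 6259/684 ≈ 9.1506)
(a + h)/(d - 3671) = (6259/684 + 1871)/(695 - 3671) = (1286023/684)/(-2976) = (1286023/684)*(-1/2976) = -1286023/2035584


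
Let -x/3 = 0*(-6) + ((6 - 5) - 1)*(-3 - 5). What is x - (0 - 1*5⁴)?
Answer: 625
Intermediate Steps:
x = 0 (x = -3*(0*(-6) + ((6 - 5) - 1)*(-3 - 5)) = -3*(0 + (1 - 1)*(-8)) = -3*(0 + 0*(-8)) = -3*(0 + 0) = -3*0 = 0)
x - (0 - 1*5⁴) = 0 - (0 - 1*5⁴) = 0 - (0 - 1*625) = 0 - (0 - 625) = 0 - 1*(-625) = 0 + 625 = 625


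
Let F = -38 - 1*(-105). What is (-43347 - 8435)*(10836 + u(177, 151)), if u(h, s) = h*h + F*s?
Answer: -2707266524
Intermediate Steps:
F = 67 (F = -38 + 105 = 67)
u(h, s) = h**2 + 67*s (u(h, s) = h*h + 67*s = h**2 + 67*s)
(-43347 - 8435)*(10836 + u(177, 151)) = (-43347 - 8435)*(10836 + (177**2 + 67*151)) = -51782*(10836 + (31329 + 10117)) = -51782*(10836 + 41446) = -51782*52282 = -2707266524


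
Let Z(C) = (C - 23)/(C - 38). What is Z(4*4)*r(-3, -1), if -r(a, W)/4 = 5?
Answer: -70/11 ≈ -6.3636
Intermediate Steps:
r(a, W) = -20 (r(a, W) = -4*5 = -20)
Z(C) = (-23 + C)/(-38 + C)
Z(4*4)*r(-3, -1) = ((-23 + 4*4)/(-38 + 4*4))*(-20) = ((-23 + 16)/(-38 + 16))*(-20) = (-7/(-22))*(-20) = -1/22*(-7)*(-20) = (7/22)*(-20) = -70/11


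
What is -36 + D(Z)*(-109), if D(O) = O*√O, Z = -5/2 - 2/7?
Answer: -36 + 4251*I*√546/196 ≈ -36.0 + 506.79*I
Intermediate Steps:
Z = -39/14 (Z = -5*½ - 2*⅐ = -5/2 - 2/7 = -39/14 ≈ -2.7857)
D(O) = O^(3/2)
-36 + D(Z)*(-109) = -36 + (-39/14)^(3/2)*(-109) = -36 - 39*I*√546/196*(-109) = -36 + 4251*I*√546/196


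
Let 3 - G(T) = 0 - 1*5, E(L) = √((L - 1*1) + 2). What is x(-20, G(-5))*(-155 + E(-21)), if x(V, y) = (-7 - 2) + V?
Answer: 4495 - 58*I*√5 ≈ 4495.0 - 129.69*I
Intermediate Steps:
E(L) = √(1 + L) (E(L) = √((L - 1) + 2) = √((-1 + L) + 2) = √(1 + L))
G(T) = 8 (G(T) = 3 - (0 - 1*5) = 3 - (0 - 5) = 3 - 1*(-5) = 3 + 5 = 8)
x(V, y) = -9 + V
x(-20, G(-5))*(-155 + E(-21)) = (-9 - 20)*(-155 + √(1 - 21)) = -29*(-155 + √(-20)) = -29*(-155 + 2*I*√5) = 4495 - 58*I*√5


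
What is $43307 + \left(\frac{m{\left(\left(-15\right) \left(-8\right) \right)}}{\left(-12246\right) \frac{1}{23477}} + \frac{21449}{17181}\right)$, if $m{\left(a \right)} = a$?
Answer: $\frac{1510598104916}{35066421} \approx 43078.0$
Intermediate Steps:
$43307 + \left(\frac{m{\left(\left(-15\right) \left(-8\right) \right)}}{\left(-12246\right) \frac{1}{23477}} + \frac{21449}{17181}\right) = 43307 + \left(\frac{\left(-15\right) \left(-8\right)}{\left(-12246\right) \frac{1}{23477}} + \frac{21449}{17181}\right) = 43307 + \left(\frac{120}{\left(-12246\right) \frac{1}{23477}} + 21449 \cdot \frac{1}{17181}\right) = 43307 + \left(\frac{120}{- \frac{12246}{23477}} + \frac{21449}{17181}\right) = 43307 + \left(120 \left(- \frac{23477}{12246}\right) + \frac{21449}{17181}\right) = 43307 + \left(- \frac{469540}{2041} + \frac{21449}{17181}\right) = 43307 - \frac{8023389331}{35066421} = \frac{1510598104916}{35066421}$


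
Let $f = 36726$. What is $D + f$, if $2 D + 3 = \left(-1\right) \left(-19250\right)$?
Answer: $\frac{92699}{2} \approx 46350.0$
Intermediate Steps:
$D = \frac{19247}{2}$ ($D = - \frac{3}{2} + \frac{\left(-1\right) \left(-19250\right)}{2} = - \frac{3}{2} + \frac{1}{2} \cdot 19250 = - \frac{3}{2} + 9625 = \frac{19247}{2} \approx 9623.5$)
$D + f = \frac{19247}{2} + 36726 = \frac{92699}{2}$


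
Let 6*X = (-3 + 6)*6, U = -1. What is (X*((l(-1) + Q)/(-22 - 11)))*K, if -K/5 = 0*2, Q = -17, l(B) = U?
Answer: 0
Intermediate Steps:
l(B) = -1
K = 0 (K = -0*2 = -5*0 = 0)
X = 3 (X = ((-3 + 6)*6)/6 = (3*6)/6 = (1/6)*18 = 3)
(X*((l(-1) + Q)/(-22 - 11)))*K = (3*((-1 - 17)/(-22 - 11)))*0 = (3*(-18/(-33)))*0 = (3*(-18*(-1/33)))*0 = (3*(6/11))*0 = (18/11)*0 = 0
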